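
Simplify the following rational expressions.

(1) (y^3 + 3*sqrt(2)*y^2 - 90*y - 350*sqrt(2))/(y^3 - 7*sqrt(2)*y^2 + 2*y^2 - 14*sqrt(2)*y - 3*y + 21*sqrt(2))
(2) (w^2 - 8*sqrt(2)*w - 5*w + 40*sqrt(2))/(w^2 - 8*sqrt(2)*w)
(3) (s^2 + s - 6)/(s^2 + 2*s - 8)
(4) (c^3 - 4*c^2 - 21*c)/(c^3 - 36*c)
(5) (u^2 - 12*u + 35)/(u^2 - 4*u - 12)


(1) = (y^2 + 10*sqrt(2)*y + 50)/(y^2 + 2*y - 3)
(2) = (w - 5)/w
(3) = (s + 3)/(s + 4)
(4) = (c^2 - 4*c - 21)/(c^2 - 36)
(5) = (u^2 - 12*u + 35)/(u^2 - 4*u - 12)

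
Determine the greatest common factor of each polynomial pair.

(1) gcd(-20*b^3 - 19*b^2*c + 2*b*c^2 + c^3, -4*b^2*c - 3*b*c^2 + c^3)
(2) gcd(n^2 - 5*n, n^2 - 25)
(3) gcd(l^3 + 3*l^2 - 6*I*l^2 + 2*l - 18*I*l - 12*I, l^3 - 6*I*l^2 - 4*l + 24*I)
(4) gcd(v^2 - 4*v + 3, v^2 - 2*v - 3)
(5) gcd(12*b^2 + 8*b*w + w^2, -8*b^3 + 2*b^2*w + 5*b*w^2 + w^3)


(1) = gcd((-4*b + c)*(b + c)*(5*b + c), c*(-4*b + c)*(b + c)) = 4*b^2 + 3*b*c - c^2
(2) = gcd(n*(n - 5), (n - 5)*(n + 5)) = n - 5
(3) = gcd((l + 1)*(l + 2)*(l - 6*I), (l - 2)*(l + 2)*(l - 6*I)) = l^2 + l*(2 - 6*I) - 12*I
(4) = gcd((v - 3)*(v - 1), (v - 3)*(v + 1)) = v - 3
(5) = 2*b + w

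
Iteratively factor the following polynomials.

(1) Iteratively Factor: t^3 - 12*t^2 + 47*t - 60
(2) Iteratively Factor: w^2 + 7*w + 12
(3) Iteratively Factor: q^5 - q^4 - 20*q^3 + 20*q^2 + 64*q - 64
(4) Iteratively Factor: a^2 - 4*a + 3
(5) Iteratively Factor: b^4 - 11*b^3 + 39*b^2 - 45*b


(1) = (t - 3)*(t^2 - 9*t + 20) = (t - 4)*(t - 3)*(t - 5)
(2) = (w + 4)*(w + 3)
(3) = (q - 4)*(q^4 + 3*q^3 - 8*q^2 - 12*q + 16) = (q - 4)*(q + 2)*(q^3 + q^2 - 10*q + 8) = (q - 4)*(q - 1)*(q + 2)*(q^2 + 2*q - 8) = (q - 4)*(q - 2)*(q - 1)*(q + 2)*(q + 4)
(4) = (a - 3)*(a - 1)
(5) = (b - 3)*(b^3 - 8*b^2 + 15*b) = (b - 5)*(b - 3)*(b^2 - 3*b) = (b - 5)*(b - 3)^2*(b)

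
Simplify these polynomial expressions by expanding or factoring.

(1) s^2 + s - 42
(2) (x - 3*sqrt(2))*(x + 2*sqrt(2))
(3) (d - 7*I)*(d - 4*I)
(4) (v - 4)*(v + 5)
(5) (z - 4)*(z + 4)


(1) = (s - 6)*(s + 7)
(2) = x^2 - sqrt(2)*x - 12
(3) = d^2 - 11*I*d - 28
(4) = v^2 + v - 20
(5) = z^2 - 16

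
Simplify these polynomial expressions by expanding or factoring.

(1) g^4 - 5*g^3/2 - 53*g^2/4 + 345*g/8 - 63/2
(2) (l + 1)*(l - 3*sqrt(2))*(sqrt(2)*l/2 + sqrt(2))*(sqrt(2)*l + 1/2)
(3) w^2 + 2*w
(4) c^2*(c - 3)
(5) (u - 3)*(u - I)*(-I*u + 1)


(1) = (g - 7/2)*(g - 3/2)^2*(g + 4)
(2) = l^4 - 11*sqrt(2)*l^3/4 + 3*l^3 - 33*sqrt(2)*l^2/4 + l^2/2 - 11*sqrt(2)*l/2 - 9*l/2 - 3
(3) = w*(w + 2)
(4) = c^3 - 3*c^2
(5) = -I*u^3 + 3*I*u^2 - I*u + 3*I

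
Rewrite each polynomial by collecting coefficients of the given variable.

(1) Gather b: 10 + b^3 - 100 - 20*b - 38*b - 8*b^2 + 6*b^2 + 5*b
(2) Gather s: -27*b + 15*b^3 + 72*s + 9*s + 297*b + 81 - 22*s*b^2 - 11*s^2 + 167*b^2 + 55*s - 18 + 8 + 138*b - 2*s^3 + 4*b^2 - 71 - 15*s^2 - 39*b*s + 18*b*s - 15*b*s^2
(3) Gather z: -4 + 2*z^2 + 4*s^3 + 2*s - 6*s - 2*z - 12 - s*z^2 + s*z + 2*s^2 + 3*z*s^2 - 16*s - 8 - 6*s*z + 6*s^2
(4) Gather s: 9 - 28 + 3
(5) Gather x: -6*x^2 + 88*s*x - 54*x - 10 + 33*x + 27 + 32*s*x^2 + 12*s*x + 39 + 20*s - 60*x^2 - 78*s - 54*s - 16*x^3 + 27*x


(1) = b^3 - 2*b^2 - 53*b - 90
(2) = 15*b^3 + 171*b^2 + 408*b - 2*s^3 + s^2*(-15*b - 26) + s*(-22*b^2 - 21*b + 136)
(3) = 4*s^3 + 8*s^2 - 20*s + z^2*(2 - s) + z*(3*s^2 - 5*s - 2) - 24
(4) = -16
(5) = -112*s - 16*x^3 + x^2*(32*s - 66) + x*(100*s + 6) + 56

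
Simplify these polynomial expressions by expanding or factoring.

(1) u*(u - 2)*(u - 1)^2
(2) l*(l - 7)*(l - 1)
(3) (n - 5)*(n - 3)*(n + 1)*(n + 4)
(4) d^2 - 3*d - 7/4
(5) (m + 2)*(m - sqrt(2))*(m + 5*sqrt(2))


(1) = u^4 - 4*u^3 + 5*u^2 - 2*u
(2) = l^3 - 8*l^2 + 7*l
(3) = n^4 - 3*n^3 - 21*n^2 + 43*n + 60
(4) = (d - 7/2)*(d + 1/2)
(5) = m^3 + 2*m^2 + 4*sqrt(2)*m^2 - 10*m + 8*sqrt(2)*m - 20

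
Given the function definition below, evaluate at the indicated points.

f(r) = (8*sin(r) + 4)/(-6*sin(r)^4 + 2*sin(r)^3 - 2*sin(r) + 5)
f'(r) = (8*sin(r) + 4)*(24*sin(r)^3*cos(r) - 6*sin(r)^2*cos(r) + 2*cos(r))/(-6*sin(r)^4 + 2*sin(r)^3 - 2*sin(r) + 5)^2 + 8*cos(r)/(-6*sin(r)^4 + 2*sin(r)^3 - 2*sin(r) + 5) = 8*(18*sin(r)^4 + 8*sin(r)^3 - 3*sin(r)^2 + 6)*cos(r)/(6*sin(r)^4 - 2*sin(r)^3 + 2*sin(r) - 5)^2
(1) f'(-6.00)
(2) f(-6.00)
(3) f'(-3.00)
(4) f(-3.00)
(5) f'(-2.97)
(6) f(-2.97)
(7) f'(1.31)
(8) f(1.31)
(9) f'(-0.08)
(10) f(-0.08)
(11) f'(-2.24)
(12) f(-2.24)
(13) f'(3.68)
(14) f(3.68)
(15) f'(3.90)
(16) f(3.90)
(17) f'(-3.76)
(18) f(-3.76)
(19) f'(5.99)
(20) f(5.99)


(1) = 2.35
(2) = 1.40
(3) = -1.69
(4) = 0.54
(5) = -1.64
(6) = 0.49
(7) = 422.08
(8) = -32.84
(9) = 1.79
(10) = 0.65
(11) = -3.17
(12) = -0.68
(13) = -1.29
(14) = -0.02
(15) = -1.82
(16) = -0.34
(17) = -4.43
(18) = 2.43
(19) = 1.44
(20) = 0.31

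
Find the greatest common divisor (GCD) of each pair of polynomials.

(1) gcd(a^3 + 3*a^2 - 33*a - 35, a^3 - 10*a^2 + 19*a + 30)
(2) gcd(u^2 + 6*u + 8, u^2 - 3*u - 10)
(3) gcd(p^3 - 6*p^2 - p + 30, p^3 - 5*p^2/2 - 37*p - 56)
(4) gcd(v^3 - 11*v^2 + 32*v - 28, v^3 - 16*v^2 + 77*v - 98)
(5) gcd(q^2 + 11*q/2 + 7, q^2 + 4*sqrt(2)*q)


(1) = a^2 - 4*a - 5
(2) = u + 2
(3) = p + 2
(4) = v^2 - 9*v + 14
(5) = gcd((q + 2)*(q + 7/2), q*(q + 4*sqrt(2))) = 1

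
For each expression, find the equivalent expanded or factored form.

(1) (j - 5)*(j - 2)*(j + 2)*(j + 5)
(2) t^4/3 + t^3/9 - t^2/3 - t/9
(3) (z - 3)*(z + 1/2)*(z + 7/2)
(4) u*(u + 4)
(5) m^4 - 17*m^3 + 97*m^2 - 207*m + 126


(1) = j^4 - 29*j^2 + 100
(2) = t*(t/3 + 1/3)*(t - 1)*(t + 1/3)
(3) = z^3 + z^2 - 41*z/4 - 21/4
(4) = u^2 + 4*u
(5) = (m - 7)*(m - 6)*(m - 3)*(m - 1)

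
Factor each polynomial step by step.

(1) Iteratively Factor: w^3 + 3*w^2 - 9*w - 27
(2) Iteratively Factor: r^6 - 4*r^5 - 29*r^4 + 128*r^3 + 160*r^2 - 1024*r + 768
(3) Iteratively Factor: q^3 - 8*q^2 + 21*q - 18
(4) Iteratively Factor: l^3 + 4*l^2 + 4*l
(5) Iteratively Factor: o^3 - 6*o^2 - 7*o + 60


(1) = (w + 3)*(w^2 - 9) = (w + 3)^2*(w - 3)
(2) = (r - 1)*(r^5 - 3*r^4 - 32*r^3 + 96*r^2 + 256*r - 768) = (r - 3)*(r - 1)*(r^4 - 32*r^2 + 256) = (r - 3)*(r - 1)*(r + 4)*(r^3 - 4*r^2 - 16*r + 64) = (r - 4)*(r - 3)*(r - 1)*(r + 4)*(r^2 - 16) = (r - 4)*(r - 3)*(r - 1)*(r + 4)^2*(r - 4)
(3) = (q - 2)*(q^2 - 6*q + 9) = (q - 3)*(q - 2)*(q - 3)
(4) = (l)*(l^2 + 4*l + 4) = l*(l + 2)*(l + 2)
(5) = (o - 4)*(o^2 - 2*o - 15) = (o - 5)*(o - 4)*(o + 3)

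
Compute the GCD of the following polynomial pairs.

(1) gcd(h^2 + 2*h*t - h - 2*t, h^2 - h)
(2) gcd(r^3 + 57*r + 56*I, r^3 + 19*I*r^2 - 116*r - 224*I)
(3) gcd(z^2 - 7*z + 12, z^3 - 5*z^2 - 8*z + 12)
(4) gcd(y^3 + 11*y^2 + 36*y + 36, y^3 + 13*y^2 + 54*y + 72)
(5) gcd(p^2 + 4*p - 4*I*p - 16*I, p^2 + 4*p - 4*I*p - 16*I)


(1) = gcd((h - 1)*(h + 2*t), h*(h - 1)) = h - 1
(2) = r + 7*I
(3) = 1
(4) = gcd((y + 2)*(y + 3)*(y + 6), (y + 3)*(y + 4)*(y + 6)) = y^2 + 9*y + 18
(5) = p^2 + p*(4 - 4*I) - 16*I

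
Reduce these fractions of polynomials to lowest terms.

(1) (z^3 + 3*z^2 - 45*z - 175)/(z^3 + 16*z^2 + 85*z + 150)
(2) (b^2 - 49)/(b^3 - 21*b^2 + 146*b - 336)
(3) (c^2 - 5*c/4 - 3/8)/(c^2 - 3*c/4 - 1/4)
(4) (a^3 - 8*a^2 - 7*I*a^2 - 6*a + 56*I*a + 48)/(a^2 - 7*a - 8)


(1) = (z - 7)/(z + 6)
(2) = (b + 7)/(b^2 - 14*b + 48)
(3) = (2*c - 3)/(2*c - 2)
(4) = (a^2 - 7*I*a - 6)/(a + 1)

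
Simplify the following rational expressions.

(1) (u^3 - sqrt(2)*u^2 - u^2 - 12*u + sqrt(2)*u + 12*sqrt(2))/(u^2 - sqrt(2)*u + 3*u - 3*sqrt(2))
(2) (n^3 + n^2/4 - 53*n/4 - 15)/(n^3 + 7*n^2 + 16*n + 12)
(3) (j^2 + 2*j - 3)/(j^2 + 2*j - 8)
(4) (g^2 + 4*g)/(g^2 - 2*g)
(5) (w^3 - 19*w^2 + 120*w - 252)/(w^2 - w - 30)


(1) = u - 4
(2) = (4*n^2 - 11*n - 20)/(4*n^2 + 16*n + 16)
(3) = (j^2 + 2*j - 3)/(j^2 + 2*j - 8)
(4) = (g + 4)/(g - 2)
(5) = (w^2 - 13*w + 42)/(w + 5)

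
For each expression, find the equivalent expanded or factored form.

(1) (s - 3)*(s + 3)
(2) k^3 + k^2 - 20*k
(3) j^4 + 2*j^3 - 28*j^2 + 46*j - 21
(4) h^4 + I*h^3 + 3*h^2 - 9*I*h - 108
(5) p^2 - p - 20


(1) = s^2 - 9
(2) = k*(k - 4)*(k + 5)
(3) = (j - 3)*(j - 1)^2*(j + 7)
(4) = (h - 3)*(h + 3)*(h - 3*I)*(h + 4*I)
(5) = (p - 5)*(p + 4)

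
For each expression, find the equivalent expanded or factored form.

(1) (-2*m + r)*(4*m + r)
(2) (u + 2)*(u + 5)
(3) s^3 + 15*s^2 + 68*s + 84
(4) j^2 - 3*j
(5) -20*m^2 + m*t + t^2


(1) = -8*m^2 + 2*m*r + r^2
(2) = u^2 + 7*u + 10
(3) = (s + 2)*(s + 6)*(s + 7)
(4) = j*(j - 3)
(5) = (-4*m + t)*(5*m + t)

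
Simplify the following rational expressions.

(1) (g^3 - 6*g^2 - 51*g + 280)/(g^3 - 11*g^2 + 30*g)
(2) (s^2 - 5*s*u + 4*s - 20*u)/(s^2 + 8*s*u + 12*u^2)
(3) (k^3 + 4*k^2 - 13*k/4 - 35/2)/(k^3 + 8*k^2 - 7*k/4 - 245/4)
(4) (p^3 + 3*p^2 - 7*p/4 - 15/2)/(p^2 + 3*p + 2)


(1) = (g^2 - g - 56)/(g^2 - 6*g)
(2) = (s^2 - 5*s*u + 4*s - 20*u)/(s^2 + 8*s*u + 12*u^2)
(3) = (2*k^2 + k - 10)/(2*k^2 + 9*k - 35)
(4) = (4*p^2 + 4*p - 15)/(4*p + 4)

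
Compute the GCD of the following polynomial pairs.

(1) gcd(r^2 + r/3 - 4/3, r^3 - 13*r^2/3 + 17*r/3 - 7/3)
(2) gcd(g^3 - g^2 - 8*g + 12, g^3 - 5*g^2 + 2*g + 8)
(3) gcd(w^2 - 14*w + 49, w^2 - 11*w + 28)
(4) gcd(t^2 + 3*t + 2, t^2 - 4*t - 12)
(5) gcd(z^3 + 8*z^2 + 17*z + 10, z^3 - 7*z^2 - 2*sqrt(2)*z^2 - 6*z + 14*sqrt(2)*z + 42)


(1) = r - 1
(2) = gcd((g - 2)^2*(g + 3), (g - 4)*(g - 2)*(g + 1)) = g - 2
(3) = gcd((w - 7)^2, (w - 7)*(w - 4)) = w - 7
(4) = gcd((t + 1)*(t + 2), (t - 6)*(t + 2)) = t + 2
(5) = 1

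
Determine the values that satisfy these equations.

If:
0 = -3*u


Then:
u = 0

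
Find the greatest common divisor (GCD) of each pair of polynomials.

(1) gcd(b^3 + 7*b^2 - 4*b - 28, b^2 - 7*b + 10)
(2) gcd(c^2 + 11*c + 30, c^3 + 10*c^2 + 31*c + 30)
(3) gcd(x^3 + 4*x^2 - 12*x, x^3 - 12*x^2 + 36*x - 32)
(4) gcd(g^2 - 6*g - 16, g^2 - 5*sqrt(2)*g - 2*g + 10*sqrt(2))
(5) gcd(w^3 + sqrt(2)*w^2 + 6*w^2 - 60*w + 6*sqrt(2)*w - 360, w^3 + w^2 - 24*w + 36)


(1) = gcd((b - 2)*(b + 2)*(b + 7), (b - 5)*(b - 2)) = b - 2
(2) = c + 5
(3) = x - 2
(4) = 1
(5) = gcd((w + 6)*(w - 5*sqrt(2))*(w + 6*sqrt(2)), (w - 3)*(w - 2)*(w + 6)) = w + 6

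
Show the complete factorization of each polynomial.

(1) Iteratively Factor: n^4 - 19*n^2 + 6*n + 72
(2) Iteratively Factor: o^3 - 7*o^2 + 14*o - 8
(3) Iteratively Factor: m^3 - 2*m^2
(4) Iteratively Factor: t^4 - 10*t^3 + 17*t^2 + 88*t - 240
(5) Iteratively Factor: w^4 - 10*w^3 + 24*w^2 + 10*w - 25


(1) = (n + 2)*(n^3 - 2*n^2 - 15*n + 36) = (n - 3)*(n + 2)*(n^2 + n - 12) = (n - 3)^2*(n + 2)*(n + 4)
(2) = (o - 4)*(o^2 - 3*o + 2) = (o - 4)*(o - 1)*(o - 2)
(3) = (m)*(m^2 - 2*m) = m*(m - 2)*(m)
(4) = (t - 4)*(t^3 - 6*t^2 - 7*t + 60) = (t - 5)*(t - 4)*(t^2 - t - 12) = (t - 5)*(t - 4)*(t + 3)*(t - 4)
(5) = (w - 5)*(w^3 - 5*w^2 - w + 5) = (w - 5)*(w - 1)*(w^2 - 4*w - 5) = (w - 5)^2*(w - 1)*(w + 1)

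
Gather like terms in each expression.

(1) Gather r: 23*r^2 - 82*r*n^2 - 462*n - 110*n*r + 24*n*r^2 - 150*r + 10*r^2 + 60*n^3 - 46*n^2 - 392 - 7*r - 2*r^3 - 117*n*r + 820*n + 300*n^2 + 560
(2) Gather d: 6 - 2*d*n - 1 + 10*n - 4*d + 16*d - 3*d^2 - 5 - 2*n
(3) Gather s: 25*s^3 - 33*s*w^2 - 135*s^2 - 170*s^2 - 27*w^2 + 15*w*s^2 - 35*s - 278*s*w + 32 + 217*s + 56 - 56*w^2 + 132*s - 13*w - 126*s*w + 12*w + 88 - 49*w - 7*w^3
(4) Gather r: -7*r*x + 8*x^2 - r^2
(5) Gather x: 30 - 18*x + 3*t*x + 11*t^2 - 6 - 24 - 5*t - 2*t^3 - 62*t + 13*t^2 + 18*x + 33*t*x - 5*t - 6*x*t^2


(1) = 60*n^3 + 254*n^2 + 358*n - 2*r^3 + r^2*(24*n + 33) + r*(-82*n^2 - 227*n - 157) + 168
(2) = -3*d^2 + d*(12 - 2*n) + 8*n
(3) = 25*s^3 + s^2*(15*w - 305) + s*(-33*w^2 - 404*w + 314) - 7*w^3 - 83*w^2 - 50*w + 176
(4) = -r^2 - 7*r*x + 8*x^2
(5) = -2*t^3 + 24*t^2 - 72*t + x*(-6*t^2 + 36*t)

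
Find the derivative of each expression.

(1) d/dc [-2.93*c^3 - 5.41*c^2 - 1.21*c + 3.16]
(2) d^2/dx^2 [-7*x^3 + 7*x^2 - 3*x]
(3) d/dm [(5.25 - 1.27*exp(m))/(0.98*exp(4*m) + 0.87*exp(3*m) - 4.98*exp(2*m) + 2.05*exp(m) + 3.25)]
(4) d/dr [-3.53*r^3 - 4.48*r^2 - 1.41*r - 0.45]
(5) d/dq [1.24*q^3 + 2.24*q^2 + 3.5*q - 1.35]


(1) = -8.79*c^2 - 10.82*c - 1.21
(2) = 14 - 42*x
(3) = (3.7338*exp(4*m) - 18.3702*exp(3*m) - 20.0271*exp(2*m) + 52.29*exp(m) - 14.89)*exp(m)/(0.9604*exp(8*m) + 1.7052*exp(7*m) - 9.0039*exp(6*m) - 4.6472*exp(5*m) + 34.7374*exp(4*m) - 14.763*exp(3*m) - 28.1675*exp(2*m) + 13.325*exp(m) + 10.5625)
(4) = -10.59*r^2 - 8.96*r - 1.41
(5) = 3.72*q^2 + 4.48*q + 3.5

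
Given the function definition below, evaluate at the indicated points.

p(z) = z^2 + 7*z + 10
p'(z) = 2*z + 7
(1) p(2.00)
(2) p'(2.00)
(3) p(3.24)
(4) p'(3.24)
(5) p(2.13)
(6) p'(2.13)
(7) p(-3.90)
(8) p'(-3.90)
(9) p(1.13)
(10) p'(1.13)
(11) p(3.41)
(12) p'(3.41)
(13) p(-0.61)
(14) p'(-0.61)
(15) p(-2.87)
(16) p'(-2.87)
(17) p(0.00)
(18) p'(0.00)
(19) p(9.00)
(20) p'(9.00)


(1) = 28.00
(2) = 11.00
(3) = 43.18
(4) = 13.48
(5) = 29.45
(6) = 11.26
(7) = -2.09
(8) = -0.80
(9) = 19.19
(10) = 9.26
(11) = 45.50
(12) = 13.82
(13) = 6.10
(14) = 5.78
(15) = -1.85
(16) = 1.26
(17) = 10.00
(18) = 7.00
(19) = 154.00
(20) = 25.00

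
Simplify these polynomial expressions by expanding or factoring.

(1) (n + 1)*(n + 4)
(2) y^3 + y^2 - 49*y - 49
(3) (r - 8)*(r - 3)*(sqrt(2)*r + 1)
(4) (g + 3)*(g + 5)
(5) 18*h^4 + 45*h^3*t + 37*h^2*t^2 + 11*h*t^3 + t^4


(1) = n^2 + 5*n + 4
(2) = (y - 7)*(y + 1)*(y + 7)
(3) = sqrt(2)*r^3 - 11*sqrt(2)*r^2 + r^2 - 11*r + 24*sqrt(2)*r + 24
(4) = g^2 + 8*g + 15
(5) = (h + t)^2*(3*h + t)*(6*h + t)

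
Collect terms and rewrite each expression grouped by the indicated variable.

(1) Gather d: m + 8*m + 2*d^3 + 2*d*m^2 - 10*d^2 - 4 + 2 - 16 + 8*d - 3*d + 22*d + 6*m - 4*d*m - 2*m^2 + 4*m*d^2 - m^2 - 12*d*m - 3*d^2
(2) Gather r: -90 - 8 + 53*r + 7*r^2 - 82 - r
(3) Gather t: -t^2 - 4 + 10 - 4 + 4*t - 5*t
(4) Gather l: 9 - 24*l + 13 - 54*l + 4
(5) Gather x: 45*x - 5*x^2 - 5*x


(1) = 2*d^3 + d^2*(4*m - 13) + d*(2*m^2 - 16*m + 27) - 3*m^2 + 15*m - 18
(2) = 7*r^2 + 52*r - 180
(3) = -t^2 - t + 2
(4) = 26 - 78*l
(5) = -5*x^2 + 40*x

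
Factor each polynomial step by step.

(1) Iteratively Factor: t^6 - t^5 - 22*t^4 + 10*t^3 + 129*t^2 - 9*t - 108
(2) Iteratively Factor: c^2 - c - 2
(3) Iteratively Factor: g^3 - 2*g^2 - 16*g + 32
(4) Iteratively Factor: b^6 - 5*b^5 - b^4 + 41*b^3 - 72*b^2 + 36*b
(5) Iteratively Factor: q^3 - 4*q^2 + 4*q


(1) = (t - 4)*(t^5 + 3*t^4 - 10*t^3 - 30*t^2 + 9*t + 27) = (t - 4)*(t + 3)*(t^4 - 10*t^2 + 9) = (t - 4)*(t - 1)*(t + 3)*(t^3 + t^2 - 9*t - 9) = (t - 4)*(t - 3)*(t - 1)*(t + 3)*(t^2 + 4*t + 3) = (t - 4)*(t - 3)*(t - 1)*(t + 1)*(t + 3)*(t + 3)
(2) = (c + 1)*(c - 2)
(3) = (g - 2)*(g^2 - 16) = (g - 2)*(g + 4)*(g - 4)
(4) = (b - 3)*(b^5 - 2*b^4 - 7*b^3 + 20*b^2 - 12*b) = (b - 3)*(b - 2)*(b^4 - 7*b^2 + 6*b) = (b - 3)*(b - 2)^2*(b^3 + 2*b^2 - 3*b) = (b - 3)*(b - 2)^2*(b + 3)*(b^2 - b) = b*(b - 3)*(b - 2)^2*(b + 3)*(b - 1)
(5) = (q)*(q^2 - 4*q + 4) = q*(q - 2)*(q - 2)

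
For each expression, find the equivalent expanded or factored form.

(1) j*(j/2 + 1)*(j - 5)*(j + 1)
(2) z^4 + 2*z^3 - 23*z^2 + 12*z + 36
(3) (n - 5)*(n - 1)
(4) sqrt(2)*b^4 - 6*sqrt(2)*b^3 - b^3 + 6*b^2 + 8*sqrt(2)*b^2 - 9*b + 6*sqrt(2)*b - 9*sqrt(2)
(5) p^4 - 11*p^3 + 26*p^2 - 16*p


(1) = j^4/2 - j^3 - 13*j^2/2 - 5*j
(2) = (z - 3)*(z - 2)*(z + 1)*(z + 6)
(3) = n^2 - 6*n + 5
(4) = (b - 3)^2*(b - sqrt(2))*(sqrt(2)*b + 1)
(5) = p*(p - 8)*(p - 2)*(p - 1)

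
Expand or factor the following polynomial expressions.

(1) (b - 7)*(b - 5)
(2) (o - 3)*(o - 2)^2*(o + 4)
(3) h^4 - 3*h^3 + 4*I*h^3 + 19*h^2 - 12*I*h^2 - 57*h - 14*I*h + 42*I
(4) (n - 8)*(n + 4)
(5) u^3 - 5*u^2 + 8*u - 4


(1) = b^2 - 12*b + 35
(2) = o^4 - 3*o^3 - 12*o^2 + 52*o - 48
(3) = (h - 3)*(h - 2*I)*(h - I)*(h + 7*I)
(4) = n^2 - 4*n - 32
(5) = (u - 2)^2*(u - 1)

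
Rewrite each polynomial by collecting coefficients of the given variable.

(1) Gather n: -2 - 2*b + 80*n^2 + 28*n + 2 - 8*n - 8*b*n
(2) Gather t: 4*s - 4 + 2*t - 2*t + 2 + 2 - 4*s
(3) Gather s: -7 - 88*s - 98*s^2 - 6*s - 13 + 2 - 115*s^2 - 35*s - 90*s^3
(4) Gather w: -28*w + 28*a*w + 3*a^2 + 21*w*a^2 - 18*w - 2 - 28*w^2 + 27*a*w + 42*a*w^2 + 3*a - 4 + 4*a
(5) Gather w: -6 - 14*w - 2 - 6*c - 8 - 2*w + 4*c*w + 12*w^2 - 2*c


(1) = -2*b + 80*n^2 + n*(20 - 8*b)
(2) = 0
(3) = -90*s^3 - 213*s^2 - 129*s - 18
(4) = 3*a^2 + 7*a + w^2*(42*a - 28) + w*(21*a^2 + 55*a - 46) - 6
(5) = -8*c + 12*w^2 + w*(4*c - 16) - 16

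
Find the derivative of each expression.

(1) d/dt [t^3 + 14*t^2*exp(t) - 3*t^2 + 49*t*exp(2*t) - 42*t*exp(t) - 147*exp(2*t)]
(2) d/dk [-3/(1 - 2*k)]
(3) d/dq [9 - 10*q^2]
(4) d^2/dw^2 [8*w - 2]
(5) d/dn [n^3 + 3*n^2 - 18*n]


(1) = 14*t^2*exp(t) + 3*t^2 + 98*t*exp(2*t) - 14*t*exp(t) - 6*t - 245*exp(2*t) - 42*exp(t)
(2) = -6/(2*k - 1)^2
(3) = -20*q
(4) = 0
(5) = 3*n^2 + 6*n - 18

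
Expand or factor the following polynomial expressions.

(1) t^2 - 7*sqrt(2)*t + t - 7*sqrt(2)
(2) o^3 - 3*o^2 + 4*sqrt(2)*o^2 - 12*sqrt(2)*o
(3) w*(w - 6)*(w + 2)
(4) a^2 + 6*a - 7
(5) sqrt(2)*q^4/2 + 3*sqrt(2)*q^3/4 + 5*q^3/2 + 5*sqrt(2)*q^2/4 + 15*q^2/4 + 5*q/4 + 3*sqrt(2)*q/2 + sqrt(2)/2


(1) = (t + 1)*(t - 7*sqrt(2))
(2) = o*(o - 3)*(o + 4*sqrt(2))
(3) = w^3 - 4*w^2 - 12*w
(4) = (a - 1)*(a + 7)
(5) = (q/2 + sqrt(2))*(q + 1/2)*(q + 1)*(sqrt(2)*q + 1)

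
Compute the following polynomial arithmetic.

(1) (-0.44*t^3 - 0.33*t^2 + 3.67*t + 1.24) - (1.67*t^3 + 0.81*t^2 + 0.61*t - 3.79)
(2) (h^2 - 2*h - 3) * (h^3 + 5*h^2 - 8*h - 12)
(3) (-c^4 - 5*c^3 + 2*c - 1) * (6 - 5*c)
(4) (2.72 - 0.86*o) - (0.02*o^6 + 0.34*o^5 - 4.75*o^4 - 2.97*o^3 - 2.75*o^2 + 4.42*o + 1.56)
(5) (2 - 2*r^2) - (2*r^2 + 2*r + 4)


(1) = -2.11*t^3 - 1.14*t^2 + 3.06*t + 5.03
(2) = h^5 + 3*h^4 - 21*h^3 - 11*h^2 + 48*h + 36
(3) = 5*c^5 + 19*c^4 - 30*c^3 - 10*c^2 + 17*c - 6
(4) = -0.02*o^6 - 0.34*o^5 + 4.75*o^4 + 2.97*o^3 + 2.75*o^2 - 5.28*o + 1.16
(5) = -4*r^2 - 2*r - 2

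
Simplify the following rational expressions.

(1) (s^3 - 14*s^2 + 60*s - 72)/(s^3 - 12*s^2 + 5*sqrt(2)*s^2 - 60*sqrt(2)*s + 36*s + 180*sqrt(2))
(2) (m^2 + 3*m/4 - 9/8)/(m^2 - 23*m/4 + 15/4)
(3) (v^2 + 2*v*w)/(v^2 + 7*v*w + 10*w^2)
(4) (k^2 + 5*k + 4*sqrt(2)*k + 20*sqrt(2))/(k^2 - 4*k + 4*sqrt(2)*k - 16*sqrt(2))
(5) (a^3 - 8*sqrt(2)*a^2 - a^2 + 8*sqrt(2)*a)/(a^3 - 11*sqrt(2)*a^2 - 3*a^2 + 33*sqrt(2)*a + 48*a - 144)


(1) = (s - 2)/(s + 5*sqrt(2))
(2) = (2*m + 3)/(2*m - 10)
(3) = v/(v + 5*w)
(4) = (k + 5)/(k - 4)
(5) = (a^2 - a)/(a^2 + a*(-3*sqrt(2) - 3) + 9*sqrt(2))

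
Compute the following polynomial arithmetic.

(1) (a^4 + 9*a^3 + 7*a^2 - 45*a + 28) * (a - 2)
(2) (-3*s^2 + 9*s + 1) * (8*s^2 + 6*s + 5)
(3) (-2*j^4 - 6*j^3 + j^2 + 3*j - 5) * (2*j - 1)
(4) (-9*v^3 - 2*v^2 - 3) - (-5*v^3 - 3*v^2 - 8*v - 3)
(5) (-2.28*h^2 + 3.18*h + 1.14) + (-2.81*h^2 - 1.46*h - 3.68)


(1) = a^5 + 7*a^4 - 11*a^3 - 59*a^2 + 118*a - 56
(2) = -24*s^4 + 54*s^3 + 47*s^2 + 51*s + 5
(3) = -4*j^5 - 10*j^4 + 8*j^3 + 5*j^2 - 13*j + 5
(4) = -4*v^3 + v^2 + 8*v
(5) = -5.09*h^2 + 1.72*h - 2.54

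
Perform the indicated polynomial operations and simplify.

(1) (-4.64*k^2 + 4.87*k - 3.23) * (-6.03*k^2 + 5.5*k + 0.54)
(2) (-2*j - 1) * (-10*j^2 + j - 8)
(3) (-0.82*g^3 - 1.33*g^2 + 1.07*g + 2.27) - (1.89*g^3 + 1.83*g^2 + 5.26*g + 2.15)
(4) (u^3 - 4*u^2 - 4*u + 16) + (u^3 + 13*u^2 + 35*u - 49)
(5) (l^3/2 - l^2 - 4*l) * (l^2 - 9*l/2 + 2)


(1) = 27.9792*k^4 - 54.8861*k^3 + 43.7563*k^2 - 15.1352*k - 1.7442
(2) = 20*j^3 + 8*j^2 + 15*j + 8
(3) = -2.71*g^3 - 3.16*g^2 - 4.19*g + 0.12
(4) = 2*u^3 + 9*u^2 + 31*u - 33
(5) = l^5/2 - 13*l^4/4 + 3*l^3/2 + 16*l^2 - 8*l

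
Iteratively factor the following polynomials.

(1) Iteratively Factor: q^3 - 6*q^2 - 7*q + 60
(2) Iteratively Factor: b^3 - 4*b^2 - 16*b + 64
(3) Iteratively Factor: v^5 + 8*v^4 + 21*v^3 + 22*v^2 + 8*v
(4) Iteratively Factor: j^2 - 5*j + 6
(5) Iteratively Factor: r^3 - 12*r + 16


(1) = (q - 4)*(q^2 - 2*q - 15) = (q - 4)*(q + 3)*(q - 5)
(2) = (b - 4)*(b^2 - 16) = (b - 4)*(b + 4)*(b - 4)
(3) = (v + 2)*(v^4 + 6*v^3 + 9*v^2 + 4*v) = (v + 2)*(v + 4)*(v^3 + 2*v^2 + v) = (v + 1)*(v + 2)*(v + 4)*(v^2 + v) = (v + 1)^2*(v + 2)*(v + 4)*(v)
(4) = (j - 3)*(j - 2)
(5) = (r - 2)*(r^2 + 2*r - 8) = (r - 2)^2*(r + 4)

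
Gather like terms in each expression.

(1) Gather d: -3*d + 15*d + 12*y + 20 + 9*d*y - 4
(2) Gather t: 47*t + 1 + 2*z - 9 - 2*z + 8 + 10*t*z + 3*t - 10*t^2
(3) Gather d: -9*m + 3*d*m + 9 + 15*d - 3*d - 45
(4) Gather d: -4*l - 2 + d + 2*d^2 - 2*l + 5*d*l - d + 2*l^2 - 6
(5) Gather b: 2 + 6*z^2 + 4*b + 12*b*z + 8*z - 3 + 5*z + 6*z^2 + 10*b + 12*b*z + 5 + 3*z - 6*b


(1) = d*(9*y + 12) + 12*y + 16
(2) = -10*t^2 + t*(10*z + 50)
(3) = d*(3*m + 12) - 9*m - 36
(4) = 2*d^2 + 5*d*l + 2*l^2 - 6*l - 8
(5) = b*(24*z + 8) + 12*z^2 + 16*z + 4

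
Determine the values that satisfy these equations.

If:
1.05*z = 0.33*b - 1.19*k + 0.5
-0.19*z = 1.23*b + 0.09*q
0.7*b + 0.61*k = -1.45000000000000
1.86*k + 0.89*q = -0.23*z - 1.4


Then:
b = -0.49
k = -1.82
q = 1.61
z = 2.38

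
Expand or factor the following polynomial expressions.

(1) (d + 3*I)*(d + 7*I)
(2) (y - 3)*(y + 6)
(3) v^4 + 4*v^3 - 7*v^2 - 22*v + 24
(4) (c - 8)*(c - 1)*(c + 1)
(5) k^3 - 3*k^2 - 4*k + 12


(1) = d^2 + 10*I*d - 21
(2) = y^2 + 3*y - 18
(3) = (v - 2)*(v - 1)*(v + 3)*(v + 4)
(4) = c^3 - 8*c^2 - c + 8
(5) = (k - 3)*(k - 2)*(k + 2)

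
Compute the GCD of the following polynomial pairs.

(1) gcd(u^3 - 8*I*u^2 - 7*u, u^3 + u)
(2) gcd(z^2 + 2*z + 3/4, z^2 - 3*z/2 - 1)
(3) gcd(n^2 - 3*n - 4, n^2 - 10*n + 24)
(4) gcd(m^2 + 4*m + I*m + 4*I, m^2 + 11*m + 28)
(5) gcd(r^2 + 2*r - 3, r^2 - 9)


(1) = u^2 - I*u
(2) = gcd((z + 1/2)*(z + 3/2), (z - 2)*(z + 1/2)) = z + 1/2
(3) = n - 4
(4) = m + 4
(5) = r + 3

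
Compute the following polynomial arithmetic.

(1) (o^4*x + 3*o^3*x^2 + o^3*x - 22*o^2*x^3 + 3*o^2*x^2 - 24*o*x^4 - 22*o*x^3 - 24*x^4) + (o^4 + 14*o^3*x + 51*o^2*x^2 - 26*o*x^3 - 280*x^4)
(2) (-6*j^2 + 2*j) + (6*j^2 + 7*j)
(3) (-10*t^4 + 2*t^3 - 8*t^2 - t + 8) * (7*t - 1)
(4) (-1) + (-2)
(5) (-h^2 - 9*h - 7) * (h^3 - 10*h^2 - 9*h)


(1) = o^4*x + o^4 + 3*o^3*x^2 + 15*o^3*x - 22*o^2*x^3 + 54*o^2*x^2 - 24*o*x^4 - 48*o*x^3 - 304*x^4
(2) = 9*j
(3) = -70*t^5 + 24*t^4 - 58*t^3 + t^2 + 57*t - 8
(4) = -3
(5) = -h^5 + h^4 + 92*h^3 + 151*h^2 + 63*h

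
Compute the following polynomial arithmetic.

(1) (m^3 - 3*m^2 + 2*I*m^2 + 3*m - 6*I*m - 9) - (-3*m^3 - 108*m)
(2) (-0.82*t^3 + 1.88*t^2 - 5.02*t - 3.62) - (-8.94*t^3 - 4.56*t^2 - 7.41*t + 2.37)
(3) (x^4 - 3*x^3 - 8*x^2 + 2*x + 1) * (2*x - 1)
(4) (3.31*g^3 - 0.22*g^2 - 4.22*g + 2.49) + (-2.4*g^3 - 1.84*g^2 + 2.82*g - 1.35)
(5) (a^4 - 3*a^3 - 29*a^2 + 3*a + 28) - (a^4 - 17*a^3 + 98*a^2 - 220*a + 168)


(1) = 4*m^3 - 3*m^2 + 2*I*m^2 + 111*m - 6*I*m - 9
(2) = 8.12*t^3 + 6.44*t^2 + 2.39*t - 5.99
(3) = 2*x^5 - 7*x^4 - 13*x^3 + 12*x^2 - 1
(4) = 0.91*g^3 - 2.06*g^2 - 1.4*g + 1.14
(5) = 14*a^3 - 127*a^2 + 223*a - 140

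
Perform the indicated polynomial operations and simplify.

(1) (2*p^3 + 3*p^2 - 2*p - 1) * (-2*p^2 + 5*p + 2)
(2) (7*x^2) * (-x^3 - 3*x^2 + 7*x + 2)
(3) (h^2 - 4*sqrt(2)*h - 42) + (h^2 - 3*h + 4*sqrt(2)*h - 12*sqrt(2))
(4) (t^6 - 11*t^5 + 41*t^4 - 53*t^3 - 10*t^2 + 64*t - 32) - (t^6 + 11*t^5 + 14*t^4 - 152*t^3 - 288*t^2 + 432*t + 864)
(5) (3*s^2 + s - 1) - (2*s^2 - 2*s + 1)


(1) = -4*p^5 + 4*p^4 + 23*p^3 - 2*p^2 - 9*p - 2
(2) = -7*x^5 - 21*x^4 + 49*x^3 + 14*x^2
(3) = 2*h^2 - 3*h - 42 - 12*sqrt(2)
(4) = -22*t^5 + 27*t^4 + 99*t^3 + 278*t^2 - 368*t - 896
(5) = s^2 + 3*s - 2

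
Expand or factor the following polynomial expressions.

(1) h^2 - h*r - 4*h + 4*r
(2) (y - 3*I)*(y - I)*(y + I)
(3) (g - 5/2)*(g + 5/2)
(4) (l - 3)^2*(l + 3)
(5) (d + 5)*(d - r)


(1) = (h - 4)*(h - r)
(2) = y^3 - 3*I*y^2 + y - 3*I
(3) = g^2 - 25/4
(4) = l^3 - 3*l^2 - 9*l + 27
(5) = d^2 - d*r + 5*d - 5*r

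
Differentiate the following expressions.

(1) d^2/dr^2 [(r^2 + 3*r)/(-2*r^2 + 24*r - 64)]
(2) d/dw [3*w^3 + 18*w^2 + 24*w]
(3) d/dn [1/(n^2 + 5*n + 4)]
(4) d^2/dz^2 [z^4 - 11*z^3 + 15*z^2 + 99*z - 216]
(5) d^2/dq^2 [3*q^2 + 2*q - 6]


(1) = (-15*r^3 + 96*r^2 + 288*r - 2176)/(r^6 - 36*r^5 + 528*r^4 - 4032*r^3 + 16896*r^2 - 36864*r + 32768)
(2) = 9*w^2 + 36*w + 24
(3) = (-2*n - 5)/(n^2 + 5*n + 4)^2
(4) = 12*z^2 - 66*z + 30
(5) = 6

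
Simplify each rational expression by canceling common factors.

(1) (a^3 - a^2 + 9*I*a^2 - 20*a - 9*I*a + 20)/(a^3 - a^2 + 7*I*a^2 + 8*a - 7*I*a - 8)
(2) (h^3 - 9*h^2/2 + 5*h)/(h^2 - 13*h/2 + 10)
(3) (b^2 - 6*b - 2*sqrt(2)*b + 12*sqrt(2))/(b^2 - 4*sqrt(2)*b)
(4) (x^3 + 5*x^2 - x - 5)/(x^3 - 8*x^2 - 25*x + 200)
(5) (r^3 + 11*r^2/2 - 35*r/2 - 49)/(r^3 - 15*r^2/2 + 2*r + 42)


(1) = (a^2 + 9*I*a - 20)/(a^2 + 7*I*a + 8)
(2) = (h^2 - 2*h)/(h - 4)
(3) = (b^2 + b*(-6 - 2*sqrt(2)) + 12*sqrt(2))/(b^2 - 4*sqrt(2)*b)
(4) = (x^2 - 1)/(x^2 - 13*x + 40)
(5) = (r + 7)/(r - 6)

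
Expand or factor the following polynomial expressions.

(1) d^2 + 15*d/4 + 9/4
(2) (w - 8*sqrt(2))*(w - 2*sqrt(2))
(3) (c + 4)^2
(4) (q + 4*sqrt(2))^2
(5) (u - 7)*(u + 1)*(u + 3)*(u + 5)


(1) = (d + 3/4)*(d + 3)
(2) = w^2 - 10*sqrt(2)*w + 32
(3) = c^2 + 8*c + 16
(4) = q^2 + 8*sqrt(2)*q + 32
(5) = u^4 + 2*u^3 - 40*u^2 - 146*u - 105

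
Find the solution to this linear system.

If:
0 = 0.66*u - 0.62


Then:
u = 0.94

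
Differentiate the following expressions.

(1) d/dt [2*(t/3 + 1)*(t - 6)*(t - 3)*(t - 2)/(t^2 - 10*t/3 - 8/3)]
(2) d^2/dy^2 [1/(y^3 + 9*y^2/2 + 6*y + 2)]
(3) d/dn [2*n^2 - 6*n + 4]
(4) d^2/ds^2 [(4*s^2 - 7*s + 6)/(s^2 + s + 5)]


(1) = 4*(3*t^5 - 27*t^4 + 64*t^3 - 27*t^2 + 300*t - 828)/(9*t^4 - 60*t^3 + 52*t^2 + 160*t + 64)
(2) = 12*(8*y^2 + 16*y + 9)/(8*y^7 + 76*y^6 + 294*y^5 + 593*y^4 + 664*y^3 + 408*y^2 + 128*y + 16)
(3) = 4*n - 6
(4) = 2*(-11*s^3 - 42*s^2 + 123*s + 111)/(s^6 + 3*s^5 + 18*s^4 + 31*s^3 + 90*s^2 + 75*s + 125)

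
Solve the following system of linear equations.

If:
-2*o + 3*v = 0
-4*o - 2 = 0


Then:
o = -1/2
v = -1/3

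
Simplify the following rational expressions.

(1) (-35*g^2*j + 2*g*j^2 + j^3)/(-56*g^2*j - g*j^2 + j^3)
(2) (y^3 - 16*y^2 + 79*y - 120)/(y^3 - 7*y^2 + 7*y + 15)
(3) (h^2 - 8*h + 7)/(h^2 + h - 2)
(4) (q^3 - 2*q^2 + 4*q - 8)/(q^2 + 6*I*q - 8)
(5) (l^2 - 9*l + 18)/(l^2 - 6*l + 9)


(1) = (5*g - j)/(8*g - j)
(2) = (y - 8)/(y + 1)
(3) = (h - 7)/(h + 2)
(4) = (q^2 + q*(-2 - 2*I) + 4*I)/(q + 4*I)
(5) = (l - 6)/(l - 3)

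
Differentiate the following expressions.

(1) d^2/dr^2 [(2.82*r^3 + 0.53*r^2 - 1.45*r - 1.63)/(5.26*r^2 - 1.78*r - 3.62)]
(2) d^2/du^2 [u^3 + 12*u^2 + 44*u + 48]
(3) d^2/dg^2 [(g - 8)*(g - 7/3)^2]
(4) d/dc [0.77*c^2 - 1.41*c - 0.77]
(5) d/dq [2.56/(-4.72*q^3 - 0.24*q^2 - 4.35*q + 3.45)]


(1) = (54.950672*r^3 - 101.0124*r^2 + 147.636192*r - 39.826192)/(145.531576*r^6 - 147.744984*r^5 - 250.472784*r^4 + 197.720264*r^3 + 172.378608*r^2 - 69.977496*r - 47.437928)
(2) = 6*u + 24
(3) = 6*g - 76/3
(4) = 1.54*c - 1.41
(5) = (36.2496*q^2 + 1.2288*q + 11.136)/(4.72*q^3 + 0.24*q^2 + 4.35*q - 3.45)^2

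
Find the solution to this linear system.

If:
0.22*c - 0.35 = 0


Then:
c = 1.59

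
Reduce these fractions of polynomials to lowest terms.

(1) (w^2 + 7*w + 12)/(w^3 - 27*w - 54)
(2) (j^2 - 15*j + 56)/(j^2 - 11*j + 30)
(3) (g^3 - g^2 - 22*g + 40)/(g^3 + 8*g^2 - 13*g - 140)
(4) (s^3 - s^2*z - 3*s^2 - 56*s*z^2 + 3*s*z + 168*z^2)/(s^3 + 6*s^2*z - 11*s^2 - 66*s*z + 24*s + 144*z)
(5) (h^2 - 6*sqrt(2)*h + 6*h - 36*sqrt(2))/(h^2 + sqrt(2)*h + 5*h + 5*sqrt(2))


(1) = (w + 4)/(w^2 - 3*w - 18)
(2) = (j^2 - 15*j + 56)/(j^2 - 11*j + 30)
(3) = (g - 2)/(g + 7)
(4) = (s^2 - s*z - 56*z^2)/(s^2 + 6*s*z - 8*s - 48*z)
(5) = (h^2 + h*(6 - 6*sqrt(2)) - 36*sqrt(2))/(h^2 + h*(sqrt(2) + 5) + 5*sqrt(2))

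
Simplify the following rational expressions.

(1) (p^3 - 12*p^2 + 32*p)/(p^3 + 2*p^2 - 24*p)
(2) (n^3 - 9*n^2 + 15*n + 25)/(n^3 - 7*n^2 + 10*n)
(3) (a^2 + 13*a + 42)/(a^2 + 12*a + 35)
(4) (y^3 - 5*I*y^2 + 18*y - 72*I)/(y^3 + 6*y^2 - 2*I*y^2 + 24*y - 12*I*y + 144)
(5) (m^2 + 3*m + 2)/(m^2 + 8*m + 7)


(1) = (p - 8)/(p + 6)
(2) = (n^2 - 4*n - 5)/(n^2 - 2*n)
(3) = (a + 6)/(a + 5)
(4) = (y - 3*I)/(y + 6)
(5) = (m + 2)/(m + 7)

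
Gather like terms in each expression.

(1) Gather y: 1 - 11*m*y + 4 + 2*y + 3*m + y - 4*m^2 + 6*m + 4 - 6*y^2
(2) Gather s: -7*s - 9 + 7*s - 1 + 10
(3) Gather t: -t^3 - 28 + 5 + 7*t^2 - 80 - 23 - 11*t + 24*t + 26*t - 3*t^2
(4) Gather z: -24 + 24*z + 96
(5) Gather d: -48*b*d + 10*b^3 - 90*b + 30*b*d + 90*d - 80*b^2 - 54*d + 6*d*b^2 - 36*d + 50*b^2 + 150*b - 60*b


(1) = -4*m^2 + 9*m - 6*y^2 + y*(3 - 11*m) + 9
(2) = 0
(3) = -t^3 + 4*t^2 + 39*t - 126
(4) = 24*z + 72
(5) = 10*b^3 - 30*b^2 + d*(6*b^2 - 18*b)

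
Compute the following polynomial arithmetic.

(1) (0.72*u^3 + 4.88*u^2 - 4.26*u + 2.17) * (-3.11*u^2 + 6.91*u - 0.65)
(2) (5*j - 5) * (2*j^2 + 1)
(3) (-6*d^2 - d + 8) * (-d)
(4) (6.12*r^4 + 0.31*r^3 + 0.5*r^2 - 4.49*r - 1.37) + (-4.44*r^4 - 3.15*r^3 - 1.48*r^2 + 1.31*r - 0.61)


(1) = -2.2392*u^5 - 10.2016*u^4 + 46.5014*u^3 - 39.3573*u^2 + 17.7637*u - 1.4105
(2) = 10*j^3 - 10*j^2 + 5*j - 5
(3) = 6*d^3 + d^2 - 8*d
(4) = 1.68*r^4 - 2.84*r^3 - 0.98*r^2 - 3.18*r - 1.98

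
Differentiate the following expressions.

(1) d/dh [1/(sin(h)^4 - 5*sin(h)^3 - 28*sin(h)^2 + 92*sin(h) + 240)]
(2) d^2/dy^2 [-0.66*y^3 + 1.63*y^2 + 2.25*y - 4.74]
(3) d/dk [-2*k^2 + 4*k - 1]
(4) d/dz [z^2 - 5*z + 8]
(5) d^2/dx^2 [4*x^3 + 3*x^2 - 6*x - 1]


(1) = (-4*sin(h)^3 + 15*sin(h)^2 + 56*sin(h) - 92)*cos(h)/(sin(h)^4 - 5*sin(h)^3 - 28*sin(h)^2 + 92*sin(h) + 240)^2
(2) = 3.26 - 3.96*y
(3) = 4 - 4*k
(4) = 2*z - 5
(5) = 24*x + 6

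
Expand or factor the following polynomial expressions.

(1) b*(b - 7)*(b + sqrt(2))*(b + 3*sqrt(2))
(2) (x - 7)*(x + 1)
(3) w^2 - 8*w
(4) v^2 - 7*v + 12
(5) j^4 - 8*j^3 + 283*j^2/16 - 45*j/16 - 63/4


(1) = b^4 - 7*b^3 + 4*sqrt(2)*b^3 - 28*sqrt(2)*b^2 + 6*b^2 - 42*b
(2) = x^2 - 6*x - 7
(3) = w*(w - 8)
(4) = (v - 4)*(v - 3)
(5) = (j - 4)*(j - 3)*(j - 7/4)*(j + 3/4)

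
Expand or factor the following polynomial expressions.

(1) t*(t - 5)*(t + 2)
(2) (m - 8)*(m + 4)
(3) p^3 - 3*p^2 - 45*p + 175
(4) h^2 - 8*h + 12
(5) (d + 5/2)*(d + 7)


(1) = t^3 - 3*t^2 - 10*t
(2) = m^2 - 4*m - 32
(3) = (p - 5)^2*(p + 7)
(4) = (h - 6)*(h - 2)
(5) = d^2 + 19*d/2 + 35/2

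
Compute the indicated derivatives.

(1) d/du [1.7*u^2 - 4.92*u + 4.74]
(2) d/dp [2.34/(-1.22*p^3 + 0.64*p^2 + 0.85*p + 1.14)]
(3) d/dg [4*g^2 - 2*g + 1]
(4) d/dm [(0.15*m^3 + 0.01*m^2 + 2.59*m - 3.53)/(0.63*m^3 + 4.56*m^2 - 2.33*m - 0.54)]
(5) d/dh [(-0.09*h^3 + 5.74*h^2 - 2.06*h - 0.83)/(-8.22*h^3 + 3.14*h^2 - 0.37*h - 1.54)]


(1) = 3.4*u - 4.92
(2) = (8.5644*p^2 - 2.9952*p - 1.989)/(-1.22*p^3 + 0.64*p^2 + 0.85*p + 1.14)^2
(3) = 8*g - 2
(4) = (0.6777*m^4 - 3.9624*m^3 - 5.405*m^2 + 32.1828*m - 9.6235)/(0.3969*m^6 + 5.7456*m^5 + 17.8578*m^4 - 21.93*m^3 + 0.5041*m^2 + 2.5164*m + 0.2916)
(5) = (46.9002*h^4 - 33.7998*h^3 - 15.7074*h^2 - 12.4668*h + 2.8653)/(67.5684*h^6 - 51.6216*h^5 + 15.9424*h^4 + 22.994*h^3 - 9.5343*h^2 + 1.1396*h + 2.3716)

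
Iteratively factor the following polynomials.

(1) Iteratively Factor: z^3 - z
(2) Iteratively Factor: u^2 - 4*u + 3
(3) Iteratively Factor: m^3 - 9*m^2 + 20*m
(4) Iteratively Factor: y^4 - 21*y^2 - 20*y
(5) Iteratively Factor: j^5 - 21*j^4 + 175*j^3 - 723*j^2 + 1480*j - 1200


(1) = (z + 1)*(z^2 - z) = (z - 1)*(z + 1)*(z)
(2) = (u - 3)*(u - 1)
(3) = (m - 4)*(m^2 - 5*m) = (m - 5)*(m - 4)*(m)
(4) = (y + 1)*(y^3 - y^2 - 20*y) = (y + 1)*(y + 4)*(y^2 - 5*y) = (y - 5)*(y + 1)*(y + 4)*(y)
(5) = (j - 3)*(j^4 - 18*j^3 + 121*j^2 - 360*j + 400) = (j - 4)*(j - 3)*(j^3 - 14*j^2 + 65*j - 100) = (j - 4)^2*(j - 3)*(j^2 - 10*j + 25) = (j - 5)*(j - 4)^2*(j - 3)*(j - 5)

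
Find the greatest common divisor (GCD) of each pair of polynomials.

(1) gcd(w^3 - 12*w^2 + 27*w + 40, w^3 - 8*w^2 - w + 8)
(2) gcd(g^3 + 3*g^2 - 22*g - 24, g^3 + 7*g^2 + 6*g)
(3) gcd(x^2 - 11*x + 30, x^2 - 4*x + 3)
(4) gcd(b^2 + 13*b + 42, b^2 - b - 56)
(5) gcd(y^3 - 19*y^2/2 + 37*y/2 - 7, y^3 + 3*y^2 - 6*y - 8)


(1) = gcd((w - 8)*(w - 5)*(w + 1), (w - 8)*(w - 1)*(w + 1)) = w^2 - 7*w - 8
(2) = gcd((g - 4)*(g + 1)*(g + 6), g*(g + 1)*(g + 6)) = g^2 + 7*g + 6
(3) = 1
(4) = b + 7
(5) = gcd((y - 7)*(y - 2)*(y - 1/2), (y - 2)*(y + 1)*(y + 4)) = y - 2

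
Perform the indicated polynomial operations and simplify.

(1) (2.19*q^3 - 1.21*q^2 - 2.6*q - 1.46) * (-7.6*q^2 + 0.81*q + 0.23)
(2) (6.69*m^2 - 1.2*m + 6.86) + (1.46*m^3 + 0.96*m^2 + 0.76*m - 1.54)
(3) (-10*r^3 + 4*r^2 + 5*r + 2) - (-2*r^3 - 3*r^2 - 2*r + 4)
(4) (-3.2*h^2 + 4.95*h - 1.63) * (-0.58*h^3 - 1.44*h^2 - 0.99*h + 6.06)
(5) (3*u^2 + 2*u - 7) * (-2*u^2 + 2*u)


(1) = -16.644*q^5 + 10.9699*q^4 + 19.2836*q^3 + 8.7117*q^2 - 1.7806*q - 0.3358
(2) = 1.46*m^3 + 7.65*m^2 - 0.44*m + 5.32
(3) = -8*r^3 + 7*r^2 + 7*r - 2
(4) = 1.856*h^5 + 1.737*h^4 - 3.0146*h^3 - 21.9453*h^2 + 31.6107*h - 9.8778
(5) = -6*u^4 + 2*u^3 + 18*u^2 - 14*u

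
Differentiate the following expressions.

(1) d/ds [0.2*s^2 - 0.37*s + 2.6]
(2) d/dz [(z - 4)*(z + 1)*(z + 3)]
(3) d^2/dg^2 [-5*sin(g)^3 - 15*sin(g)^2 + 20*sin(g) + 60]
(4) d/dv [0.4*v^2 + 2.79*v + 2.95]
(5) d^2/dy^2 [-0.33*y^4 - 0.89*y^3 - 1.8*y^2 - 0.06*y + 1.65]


(1) = 0.4*s - 0.37
(2) = 3*z^2 - 13
(3) = 45*sin(g)^3 + 60*sin(g)^2 - 50*sin(g) - 30
(4) = 0.8*v + 2.79
(5) = -3.96*y^2 - 5.34*y - 3.6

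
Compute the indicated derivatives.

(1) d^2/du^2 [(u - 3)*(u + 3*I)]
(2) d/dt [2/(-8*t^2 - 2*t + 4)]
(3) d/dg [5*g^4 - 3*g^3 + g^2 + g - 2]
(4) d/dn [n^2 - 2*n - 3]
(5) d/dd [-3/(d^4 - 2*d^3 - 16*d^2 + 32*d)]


(1) = 2
(2) = (8*t + 1)/(4*t^2 + t - 2)^2
(3) = 20*g^3 - 9*g^2 + 2*g + 1
(4) = 2*n - 2
(5) = 6*(2*d^3 - 3*d^2 - 16*d + 16)/(d^2*(d^3 - 2*d^2 - 16*d + 32)^2)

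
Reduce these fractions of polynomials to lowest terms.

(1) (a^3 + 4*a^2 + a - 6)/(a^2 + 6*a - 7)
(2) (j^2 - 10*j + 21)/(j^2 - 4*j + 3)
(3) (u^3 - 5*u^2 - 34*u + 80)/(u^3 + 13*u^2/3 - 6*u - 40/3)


(1) = (a^2 + 5*a + 6)/(a + 7)
(2) = (j - 7)/(j - 1)
(3) = (3*u - 24)/(3*u + 4)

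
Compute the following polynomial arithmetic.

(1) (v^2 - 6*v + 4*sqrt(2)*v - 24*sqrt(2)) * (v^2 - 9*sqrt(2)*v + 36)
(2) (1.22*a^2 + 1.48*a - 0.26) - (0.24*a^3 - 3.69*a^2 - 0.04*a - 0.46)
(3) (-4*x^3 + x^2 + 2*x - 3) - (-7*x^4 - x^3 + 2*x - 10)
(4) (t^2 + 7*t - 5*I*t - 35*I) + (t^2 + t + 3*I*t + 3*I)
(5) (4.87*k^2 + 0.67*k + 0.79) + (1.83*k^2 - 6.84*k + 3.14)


(1) = v^4 - 5*sqrt(2)*v^3 - 6*v^3 - 36*v^2 + 30*sqrt(2)*v^2 + 144*sqrt(2)*v + 216*v - 864*sqrt(2)
(2) = -0.24*a^3 + 4.91*a^2 + 1.52*a + 0.2
(3) = 7*x^4 - 3*x^3 + x^2 + 7
(4) = 2*t^2 + 8*t - 2*I*t - 32*I
(5) = 6.7*k^2 - 6.17*k + 3.93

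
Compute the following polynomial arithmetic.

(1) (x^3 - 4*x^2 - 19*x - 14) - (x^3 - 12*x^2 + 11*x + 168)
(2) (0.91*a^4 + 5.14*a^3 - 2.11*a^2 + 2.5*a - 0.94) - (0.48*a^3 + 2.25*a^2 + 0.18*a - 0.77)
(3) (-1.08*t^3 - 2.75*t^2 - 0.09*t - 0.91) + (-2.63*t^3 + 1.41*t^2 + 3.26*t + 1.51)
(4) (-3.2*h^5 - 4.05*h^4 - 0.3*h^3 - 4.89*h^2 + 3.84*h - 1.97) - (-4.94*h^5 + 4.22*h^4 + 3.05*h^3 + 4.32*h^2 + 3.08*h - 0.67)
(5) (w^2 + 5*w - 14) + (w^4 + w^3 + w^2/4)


(1) = 8*x^2 - 30*x - 182
(2) = 0.91*a^4 + 4.66*a^3 - 4.36*a^2 + 2.32*a - 0.17
(3) = -3.71*t^3 - 1.34*t^2 + 3.17*t + 0.6
(4) = 1.74*h^5 - 8.27*h^4 - 3.35*h^3 - 9.21*h^2 + 0.76*h - 1.3
(5) = w^4 + w^3 + 5*w^2/4 + 5*w - 14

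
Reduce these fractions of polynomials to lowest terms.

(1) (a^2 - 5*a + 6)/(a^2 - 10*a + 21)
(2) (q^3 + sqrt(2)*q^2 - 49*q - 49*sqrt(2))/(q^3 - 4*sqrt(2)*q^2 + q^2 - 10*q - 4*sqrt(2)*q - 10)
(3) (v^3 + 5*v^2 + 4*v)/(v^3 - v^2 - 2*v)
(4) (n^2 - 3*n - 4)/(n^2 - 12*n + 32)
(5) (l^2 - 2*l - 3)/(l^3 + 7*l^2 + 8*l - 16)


(1) = (a - 2)/(a - 7)
(2) = (q^2 - 49)/(q^2 + q*(1 - 5*sqrt(2)) - 5*sqrt(2))
(3) = (v + 4)/(v - 2)
(4) = (n + 1)/(n - 8)
(5) = (l^2 - 2*l - 3)/(l^3 + 7*l^2 + 8*l - 16)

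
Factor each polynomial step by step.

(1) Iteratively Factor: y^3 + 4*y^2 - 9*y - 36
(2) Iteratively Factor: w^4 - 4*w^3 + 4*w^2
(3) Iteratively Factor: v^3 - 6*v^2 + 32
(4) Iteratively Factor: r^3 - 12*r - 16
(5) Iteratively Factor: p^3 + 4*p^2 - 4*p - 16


(1) = (y + 4)*(y^2 - 9) = (y - 3)*(y + 4)*(y + 3)
(2) = (w)*(w^3 - 4*w^2 + 4*w) = w*(w - 2)*(w^2 - 2*w) = w*(w - 2)^2*(w)
(3) = (v - 4)*(v^2 - 2*v - 8) = (v - 4)*(v + 2)*(v - 4)
(4) = (r - 4)*(r^2 + 4*r + 4) = (r - 4)*(r + 2)*(r + 2)
(5) = (p + 4)*(p^2 - 4) = (p - 2)*(p + 4)*(p + 2)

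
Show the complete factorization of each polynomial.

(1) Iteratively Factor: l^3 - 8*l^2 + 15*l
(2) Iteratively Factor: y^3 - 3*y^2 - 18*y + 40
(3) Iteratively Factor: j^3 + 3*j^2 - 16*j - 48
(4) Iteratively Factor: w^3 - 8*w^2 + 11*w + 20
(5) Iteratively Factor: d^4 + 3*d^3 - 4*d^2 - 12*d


(1) = (l - 5)*(l^2 - 3*l) = (l - 5)*(l - 3)*(l)
(2) = (y + 4)*(y^2 - 7*y + 10) = (y - 5)*(y + 4)*(y - 2)
(3) = (j - 4)*(j^2 + 7*j + 12) = (j - 4)*(j + 4)*(j + 3)
(4) = (w + 1)*(w^2 - 9*w + 20) = (w - 5)*(w + 1)*(w - 4)
(5) = (d + 2)*(d^3 + d^2 - 6*d) = (d + 2)*(d + 3)*(d^2 - 2*d) = d*(d + 2)*(d + 3)*(d - 2)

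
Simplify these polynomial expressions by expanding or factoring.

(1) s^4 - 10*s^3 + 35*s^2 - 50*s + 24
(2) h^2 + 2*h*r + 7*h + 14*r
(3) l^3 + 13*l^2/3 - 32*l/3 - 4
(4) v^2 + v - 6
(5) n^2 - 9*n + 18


(1) = (s - 4)*(s - 3)*(s - 2)*(s - 1)
(2) = (h + 7)*(h + 2*r)
(3) = (l - 2)*(l + 1/3)*(l + 6)
(4) = (v - 2)*(v + 3)
(5) = (n - 6)*(n - 3)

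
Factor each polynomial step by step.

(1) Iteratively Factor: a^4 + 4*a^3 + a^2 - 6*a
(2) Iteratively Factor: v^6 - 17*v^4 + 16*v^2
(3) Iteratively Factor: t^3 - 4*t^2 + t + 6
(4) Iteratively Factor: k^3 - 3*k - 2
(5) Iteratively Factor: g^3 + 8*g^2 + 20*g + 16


(1) = (a + 3)*(a^3 + a^2 - 2*a) = a*(a + 3)*(a^2 + a - 2) = a*(a + 2)*(a + 3)*(a - 1)
(2) = (v + 1)*(v^5 - v^4 - 16*v^3 + 16*v^2) = (v + 1)*(v + 4)*(v^4 - 5*v^3 + 4*v^2) = (v - 1)*(v + 1)*(v + 4)*(v^3 - 4*v^2) = v*(v - 1)*(v + 1)*(v + 4)*(v^2 - 4*v) = v^2*(v - 1)*(v + 1)*(v + 4)*(v - 4)
(3) = (t - 3)*(t^2 - t - 2) = (t - 3)*(t + 1)*(t - 2)
(4) = (k + 1)*(k^2 - k - 2) = (k + 1)^2*(k - 2)
(5) = (g + 2)*(g^2 + 6*g + 8) = (g + 2)*(g + 4)*(g + 2)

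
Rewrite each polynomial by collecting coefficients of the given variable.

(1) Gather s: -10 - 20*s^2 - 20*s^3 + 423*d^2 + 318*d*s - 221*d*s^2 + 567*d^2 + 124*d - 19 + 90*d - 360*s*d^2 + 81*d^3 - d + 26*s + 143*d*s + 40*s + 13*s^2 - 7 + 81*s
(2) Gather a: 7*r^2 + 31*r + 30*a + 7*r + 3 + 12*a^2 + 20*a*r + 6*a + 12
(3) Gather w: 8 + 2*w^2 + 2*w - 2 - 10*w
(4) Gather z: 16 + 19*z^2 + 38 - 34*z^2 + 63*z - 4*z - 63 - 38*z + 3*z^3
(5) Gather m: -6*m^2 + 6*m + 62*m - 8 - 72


(1) = 81*d^3 + 990*d^2 + 213*d - 20*s^3 + s^2*(-221*d - 7) + s*(-360*d^2 + 461*d + 147) - 36
(2) = 12*a^2 + a*(20*r + 36) + 7*r^2 + 38*r + 15
(3) = 2*w^2 - 8*w + 6
(4) = 3*z^3 - 15*z^2 + 21*z - 9
(5) = -6*m^2 + 68*m - 80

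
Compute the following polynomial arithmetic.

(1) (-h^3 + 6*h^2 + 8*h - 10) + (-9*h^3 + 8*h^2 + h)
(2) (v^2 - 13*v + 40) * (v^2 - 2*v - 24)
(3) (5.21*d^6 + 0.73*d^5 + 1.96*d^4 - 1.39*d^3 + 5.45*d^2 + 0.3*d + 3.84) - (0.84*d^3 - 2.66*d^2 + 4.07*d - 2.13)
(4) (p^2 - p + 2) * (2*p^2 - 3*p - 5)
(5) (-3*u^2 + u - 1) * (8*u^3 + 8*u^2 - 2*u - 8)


(1) = -10*h^3 + 14*h^2 + 9*h - 10
(2) = v^4 - 15*v^3 + 42*v^2 + 232*v - 960
(3) = 5.21*d^6 + 0.73*d^5 + 1.96*d^4 - 2.23*d^3 + 8.11*d^2 - 3.77*d + 5.97
(4) = 2*p^4 - 5*p^3 + 2*p^2 - p - 10
(5) = -24*u^5 - 16*u^4 + 6*u^3 + 14*u^2 - 6*u + 8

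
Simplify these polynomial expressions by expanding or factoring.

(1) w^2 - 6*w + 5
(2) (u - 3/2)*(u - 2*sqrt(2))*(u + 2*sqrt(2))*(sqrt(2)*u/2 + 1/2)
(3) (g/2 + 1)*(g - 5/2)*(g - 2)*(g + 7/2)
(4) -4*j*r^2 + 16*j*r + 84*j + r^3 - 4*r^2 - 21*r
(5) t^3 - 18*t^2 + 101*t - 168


(1) = (w - 5)*(w - 1)
(2) = sqrt(2)*u^4/2 - 3*sqrt(2)*u^3/4 + u^3/2 - 4*sqrt(2)*u^2 - 3*u^2/4 - 4*u + 6*sqrt(2)*u + 6
(3) = g^4/2 + g^3/2 - 51*g^2/8 - 2*g + 35/2
(4) = (-4*j + r)*(r - 7)*(r + 3)
(5) = (t - 8)*(t - 7)*(t - 3)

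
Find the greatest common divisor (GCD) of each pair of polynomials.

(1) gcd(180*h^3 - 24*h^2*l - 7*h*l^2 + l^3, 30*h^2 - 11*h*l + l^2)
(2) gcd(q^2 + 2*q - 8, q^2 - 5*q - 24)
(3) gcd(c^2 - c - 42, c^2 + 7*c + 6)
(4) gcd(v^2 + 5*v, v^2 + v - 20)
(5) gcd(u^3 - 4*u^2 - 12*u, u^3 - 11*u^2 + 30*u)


(1) = gcd((-6*h + l)^2*(5*h + l), (-6*h + l)*(-5*h + l)) = 6*h - l
(2) = gcd((q - 2)*(q + 4), (q - 8)*(q + 3)) = 1
(3) = gcd((c - 7)*(c + 6), (c + 1)*(c + 6)) = c + 6
(4) = v + 5
(5) = gcd(u*(u - 6)*(u + 2), u*(u - 6)*(u - 5)) = u^2 - 6*u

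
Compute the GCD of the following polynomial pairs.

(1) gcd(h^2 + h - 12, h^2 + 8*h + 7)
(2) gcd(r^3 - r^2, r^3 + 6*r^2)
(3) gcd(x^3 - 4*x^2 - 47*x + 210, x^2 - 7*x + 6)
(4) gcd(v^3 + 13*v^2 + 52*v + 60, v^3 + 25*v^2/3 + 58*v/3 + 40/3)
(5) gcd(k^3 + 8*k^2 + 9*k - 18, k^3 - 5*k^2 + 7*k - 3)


(1) = 1
(2) = r^2
(3) = x - 6
(4) = gcd((v + 2)*(v + 5)*(v + 6), (v + 4/3)*(v + 2)*(v + 5)) = v^2 + 7*v + 10
(5) = k - 1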